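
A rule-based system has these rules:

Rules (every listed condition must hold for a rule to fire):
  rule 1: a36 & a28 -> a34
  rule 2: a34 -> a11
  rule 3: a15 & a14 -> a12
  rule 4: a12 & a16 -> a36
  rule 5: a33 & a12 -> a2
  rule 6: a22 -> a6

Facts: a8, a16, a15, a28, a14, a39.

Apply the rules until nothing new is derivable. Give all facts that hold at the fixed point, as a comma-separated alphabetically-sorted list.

a11, a12, a14, a15, a16, a28, a34, a36, a39, a8

[1] rule 3 [a15 & a14 -> a12]. ⇒ new: a12.
[2] rule 4 [a12 & a16 -> a36]. ⇒ new: a36.
[3] rule 1 [a36 & a28 -> a34]. ⇒ new: a34.
[4] rule 2 [a34 -> a11]. ⇒ new: a11.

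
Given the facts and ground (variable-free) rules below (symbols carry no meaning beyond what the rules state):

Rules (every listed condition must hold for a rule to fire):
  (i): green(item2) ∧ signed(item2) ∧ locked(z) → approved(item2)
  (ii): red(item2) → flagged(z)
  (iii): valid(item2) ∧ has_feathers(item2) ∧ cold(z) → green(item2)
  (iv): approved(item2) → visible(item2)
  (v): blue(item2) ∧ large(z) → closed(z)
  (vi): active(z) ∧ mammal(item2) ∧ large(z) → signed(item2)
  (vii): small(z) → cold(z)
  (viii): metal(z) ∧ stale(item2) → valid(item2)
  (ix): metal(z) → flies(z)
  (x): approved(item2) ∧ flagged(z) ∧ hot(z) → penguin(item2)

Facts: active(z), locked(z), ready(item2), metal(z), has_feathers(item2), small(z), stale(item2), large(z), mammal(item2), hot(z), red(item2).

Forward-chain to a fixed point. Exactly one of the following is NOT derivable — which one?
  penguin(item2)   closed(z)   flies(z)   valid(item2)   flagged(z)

Round 1: (ii) [red(item2) → flagged(z)]; (vi) [active(z) ∧ mammal(item2) ∧ large(z) → signed(item2)]; (vii) [small(z) → cold(z)]; (viii) [metal(z) ∧ stale(item2) → valid(item2)]; (ix) [metal(z) → flies(z)]. New: flagged(z), signed(item2), cold(z), valid(item2), flies(z).
Round 2: (iii) [valid(item2) ∧ has_feathers(item2) ∧ cold(z) → green(item2)]. New: green(item2).
Round 3: (i) [green(item2) ∧ signed(item2) ∧ locked(z) → approved(item2)]. New: approved(item2).
Round 4: (iv) [approved(item2) → visible(item2)]; (x) [approved(item2) ∧ flagged(z) ∧ hot(z) → penguin(item2)]. New: visible(item2), penguin(item2).
Derived: flies(z) (round 1), valid(item2) (round 1), flagged(z) (round 1), penguin(item2) (round 4). closed(z) never appears in any round.

closed(z)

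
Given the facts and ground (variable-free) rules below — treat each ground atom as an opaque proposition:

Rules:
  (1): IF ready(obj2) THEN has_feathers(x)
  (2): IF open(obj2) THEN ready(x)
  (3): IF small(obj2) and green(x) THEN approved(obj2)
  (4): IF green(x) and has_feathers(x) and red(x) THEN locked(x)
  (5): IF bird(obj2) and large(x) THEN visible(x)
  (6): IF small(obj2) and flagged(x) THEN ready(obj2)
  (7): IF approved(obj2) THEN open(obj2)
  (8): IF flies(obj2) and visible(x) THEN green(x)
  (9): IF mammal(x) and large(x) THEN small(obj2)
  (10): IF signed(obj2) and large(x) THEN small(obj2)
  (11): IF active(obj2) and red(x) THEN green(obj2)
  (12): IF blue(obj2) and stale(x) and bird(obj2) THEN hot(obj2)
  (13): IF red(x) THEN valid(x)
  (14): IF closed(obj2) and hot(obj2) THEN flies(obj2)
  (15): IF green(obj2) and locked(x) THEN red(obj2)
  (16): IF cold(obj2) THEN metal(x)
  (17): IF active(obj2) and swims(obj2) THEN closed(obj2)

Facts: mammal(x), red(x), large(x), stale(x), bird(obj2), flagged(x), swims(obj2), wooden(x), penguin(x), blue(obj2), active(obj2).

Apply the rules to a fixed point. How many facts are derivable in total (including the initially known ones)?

Round 1 fires (5), (9), (11), (12), (13), (17), giving visible(x), small(obj2), green(obj2), hot(obj2), valid(x), closed(obj2).
Round 2 fires (6), (14), giving ready(obj2), flies(obj2).
Round 3 fires (1), (8), giving has_feathers(x), green(x).
Round 4 fires (3), (4), giving approved(obj2), locked(x).
Round 5 fires (7), (15), giving open(obj2), red(obj2).
Round 6 fires (2), giving ready(x).
Closure: {active(obj2), approved(obj2), bird(obj2), blue(obj2), closed(obj2), flagged(x), flies(obj2), green(obj2), green(x), has_feathers(x), hot(obj2), large(x), locked(x), mammal(x), open(obj2), penguin(x), ready(obj2), ready(x), red(obj2), red(x), small(obj2), stale(x), swims(obj2), valid(x), visible(x), wooden(x)} — 26 facts.

26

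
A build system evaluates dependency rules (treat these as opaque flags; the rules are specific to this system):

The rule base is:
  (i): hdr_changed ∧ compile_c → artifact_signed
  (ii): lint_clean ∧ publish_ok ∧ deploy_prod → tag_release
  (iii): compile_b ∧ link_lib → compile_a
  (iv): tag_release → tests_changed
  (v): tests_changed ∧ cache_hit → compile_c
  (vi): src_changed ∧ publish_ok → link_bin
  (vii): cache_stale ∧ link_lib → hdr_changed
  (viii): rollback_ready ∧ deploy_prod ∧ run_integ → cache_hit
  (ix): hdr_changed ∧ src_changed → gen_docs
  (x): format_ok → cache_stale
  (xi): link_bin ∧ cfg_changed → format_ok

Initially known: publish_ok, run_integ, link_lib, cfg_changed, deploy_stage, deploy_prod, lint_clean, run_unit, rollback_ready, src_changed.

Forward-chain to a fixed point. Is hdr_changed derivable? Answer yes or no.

yes

[1] (ii) [lint_clean ∧ publish_ok ∧ deploy_prod → tag_release]; (vi) [src_changed ∧ publish_ok → link_bin]; (viii) [rollback_ready ∧ deploy_prod ∧ run_integ → cache_hit]. ⇒ new: tag_release, link_bin, cache_hit.
[2] (iv) [tag_release → tests_changed]; (xi) [link_bin ∧ cfg_changed → format_ok]. ⇒ new: tests_changed, format_ok.
[3] (v) [tests_changed ∧ cache_hit → compile_c]; (x) [format_ok → cache_stale]. ⇒ new: compile_c, cache_stale.
[4] (vii) [cache_stale ∧ link_lib → hdr_changed]. ⇒ new: hdr_changed.
[5] (i) [hdr_changed ∧ compile_c → artifact_signed]; (ix) [hdr_changed ∧ src_changed → gen_docs]. ⇒ new: artifact_signed, gen_docs.
hdr_changed appears in round 4, so it is derivable.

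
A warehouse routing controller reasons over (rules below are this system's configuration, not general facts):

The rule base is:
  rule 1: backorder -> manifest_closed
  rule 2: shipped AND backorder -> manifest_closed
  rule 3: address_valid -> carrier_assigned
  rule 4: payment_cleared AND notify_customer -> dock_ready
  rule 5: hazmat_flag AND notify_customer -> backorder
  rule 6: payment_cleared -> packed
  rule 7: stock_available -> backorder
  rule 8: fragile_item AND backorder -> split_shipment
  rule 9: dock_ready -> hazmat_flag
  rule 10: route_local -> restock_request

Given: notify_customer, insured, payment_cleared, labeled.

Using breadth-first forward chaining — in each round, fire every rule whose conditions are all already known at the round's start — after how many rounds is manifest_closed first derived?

4

Round 1: rule 4 [payment_cleared AND notify_customer -> dock_ready]; rule 6 [payment_cleared -> packed]. New: dock_ready, packed.
Round 2: rule 9 [dock_ready -> hazmat_flag]. New: hazmat_flag.
Round 3: rule 5 [hazmat_flag AND notify_customer -> backorder]. New: backorder.
Round 4: rule 1 [backorder -> manifest_closed]. New: manifest_closed.
manifest_closed first appears in round 4.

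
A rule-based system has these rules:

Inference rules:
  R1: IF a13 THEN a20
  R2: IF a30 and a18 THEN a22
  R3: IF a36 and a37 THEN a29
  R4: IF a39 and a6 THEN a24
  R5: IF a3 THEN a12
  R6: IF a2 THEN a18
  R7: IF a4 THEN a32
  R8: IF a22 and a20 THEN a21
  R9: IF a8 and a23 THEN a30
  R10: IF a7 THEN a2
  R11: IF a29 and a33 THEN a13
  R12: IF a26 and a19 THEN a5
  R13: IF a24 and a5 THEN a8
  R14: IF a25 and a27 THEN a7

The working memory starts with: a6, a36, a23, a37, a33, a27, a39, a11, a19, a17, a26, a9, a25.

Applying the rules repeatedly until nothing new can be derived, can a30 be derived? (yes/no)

Round 1: R3 [IF a36 and a37 THEN a29]; R4 [IF a39 and a6 THEN a24]; R12 [IF a26 and a19 THEN a5]; R14 [IF a25 and a27 THEN a7]. Adds a29, a24, a5, a7.
Round 2: R10 [IF a7 THEN a2]; R11 [IF a29 and a33 THEN a13]; R13 [IF a24 and a5 THEN a8]. Adds a2, a13, a8.
Round 3: R1 [IF a13 THEN a20]; R6 [IF a2 THEN a18]; R9 [IF a8 and a23 THEN a30]. Adds a20, a18, a30.
Round 4: R2 [IF a30 and a18 THEN a22]. Adds a22.
Round 5: R8 [IF a22 and a20 THEN a21]. Adds a21.
a30 appears in round 3, so it is derivable.

yes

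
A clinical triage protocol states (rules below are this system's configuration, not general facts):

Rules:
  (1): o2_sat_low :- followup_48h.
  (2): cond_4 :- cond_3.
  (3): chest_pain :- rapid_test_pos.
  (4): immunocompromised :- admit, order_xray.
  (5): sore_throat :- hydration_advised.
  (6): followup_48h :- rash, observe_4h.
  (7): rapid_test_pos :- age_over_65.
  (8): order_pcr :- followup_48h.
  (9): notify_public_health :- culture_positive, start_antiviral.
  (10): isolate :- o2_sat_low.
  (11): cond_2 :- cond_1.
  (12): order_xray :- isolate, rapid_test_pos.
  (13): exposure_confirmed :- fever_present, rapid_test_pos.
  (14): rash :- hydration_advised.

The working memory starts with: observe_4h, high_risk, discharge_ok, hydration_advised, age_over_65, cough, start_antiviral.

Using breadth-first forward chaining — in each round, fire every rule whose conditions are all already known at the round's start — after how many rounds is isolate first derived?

Round 1: (5) [sore_throat :- hydration_advised.]; (7) [rapid_test_pos :- age_over_65.]; (14) [rash :- hydration_advised.]. Adds sore_throat, rapid_test_pos, rash.
Round 2: (3) [chest_pain :- rapid_test_pos.]; (6) [followup_48h :- rash, observe_4h.]. Adds chest_pain, followup_48h.
Round 3: (1) [o2_sat_low :- followup_48h.]; (8) [order_pcr :- followup_48h.]. Adds o2_sat_low, order_pcr.
Round 4: (10) [isolate :- o2_sat_low.]. Adds isolate.
isolate first appears in round 4.

4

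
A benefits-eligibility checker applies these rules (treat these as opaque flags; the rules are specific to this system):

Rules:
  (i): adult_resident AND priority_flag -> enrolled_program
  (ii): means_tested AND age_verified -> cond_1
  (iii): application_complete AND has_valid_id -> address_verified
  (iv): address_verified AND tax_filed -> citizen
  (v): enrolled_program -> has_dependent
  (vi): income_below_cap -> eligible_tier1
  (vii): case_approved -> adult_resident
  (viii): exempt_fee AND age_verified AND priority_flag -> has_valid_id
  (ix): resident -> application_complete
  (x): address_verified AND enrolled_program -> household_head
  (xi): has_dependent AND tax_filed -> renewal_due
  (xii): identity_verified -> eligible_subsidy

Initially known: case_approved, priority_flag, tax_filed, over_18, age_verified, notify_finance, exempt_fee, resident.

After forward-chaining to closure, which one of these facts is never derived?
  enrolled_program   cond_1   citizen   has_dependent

cond_1

Round 1: (vii) [case_approved -> adult_resident]; (viii) [exempt_fee AND age_verified AND priority_flag -> has_valid_id]; (ix) [resident -> application_complete]. Adds adult_resident, has_valid_id, application_complete.
Round 2: (i) [adult_resident AND priority_flag -> enrolled_program]; (iii) [application_complete AND has_valid_id -> address_verified]. Adds enrolled_program, address_verified.
Round 3: (iv) [address_verified AND tax_filed -> citizen]; (v) [enrolled_program -> has_dependent]; (x) [address_verified AND enrolled_program -> household_head]. Adds citizen, has_dependent, household_head.
Round 4: (xi) [has_dependent AND tax_filed -> renewal_due]. Adds renewal_due.
Derived: enrolled_program (round 2), has_dependent (round 3), citizen (round 3). cond_1 never appears in any round.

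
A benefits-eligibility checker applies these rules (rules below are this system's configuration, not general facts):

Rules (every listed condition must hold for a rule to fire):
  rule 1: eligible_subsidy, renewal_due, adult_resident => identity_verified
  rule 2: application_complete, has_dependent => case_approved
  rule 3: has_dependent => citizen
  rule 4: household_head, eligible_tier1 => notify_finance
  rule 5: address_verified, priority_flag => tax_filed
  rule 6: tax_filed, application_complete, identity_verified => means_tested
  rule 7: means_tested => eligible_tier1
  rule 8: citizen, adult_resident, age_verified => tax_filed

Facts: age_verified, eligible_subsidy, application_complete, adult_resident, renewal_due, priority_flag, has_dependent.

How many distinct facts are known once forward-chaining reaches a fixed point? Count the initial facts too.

13

Round 1: rule 1 [eligible_subsidy, renewal_due, adult_resident => identity_verified]; rule 2 [application_complete, has_dependent => case_approved]; rule 3 [has_dependent => citizen]. Adds identity_verified, case_approved, citizen.
Round 2: rule 8 [citizen, adult_resident, age_verified => tax_filed]. Adds tax_filed.
Round 3: rule 6 [tax_filed, application_complete, identity_verified => means_tested]. Adds means_tested.
Round 4: rule 7 [means_tested => eligible_tier1]. Adds eligible_tier1.
Closure: {adult_resident, age_verified, application_complete, case_approved, citizen, eligible_subsidy, eligible_tier1, has_dependent, identity_verified, means_tested, priority_flag, renewal_due, tax_filed} — 13 facts.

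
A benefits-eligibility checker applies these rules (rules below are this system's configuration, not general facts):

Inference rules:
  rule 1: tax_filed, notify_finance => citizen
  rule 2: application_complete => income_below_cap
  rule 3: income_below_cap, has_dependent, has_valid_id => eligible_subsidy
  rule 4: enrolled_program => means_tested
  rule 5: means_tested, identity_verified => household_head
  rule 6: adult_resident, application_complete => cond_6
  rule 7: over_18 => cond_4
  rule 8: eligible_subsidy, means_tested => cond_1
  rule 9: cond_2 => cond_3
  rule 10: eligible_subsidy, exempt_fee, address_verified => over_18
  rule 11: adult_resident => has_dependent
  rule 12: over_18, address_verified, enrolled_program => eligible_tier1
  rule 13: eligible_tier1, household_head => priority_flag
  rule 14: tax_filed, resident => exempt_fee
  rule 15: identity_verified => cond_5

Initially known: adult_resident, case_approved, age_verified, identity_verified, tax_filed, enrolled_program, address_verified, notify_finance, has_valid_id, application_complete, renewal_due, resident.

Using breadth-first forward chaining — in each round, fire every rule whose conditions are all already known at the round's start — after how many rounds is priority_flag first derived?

Round 1: rule 1 [tax_filed, notify_finance => citizen]; rule 2 [application_complete => income_below_cap]; rule 4 [enrolled_program => means_tested]; rule 6 [adult_resident, application_complete => cond_6]; rule 11 [adult_resident => has_dependent]; rule 14 [tax_filed, resident => exempt_fee]; rule 15 [identity_verified => cond_5]. Adds citizen, income_below_cap, means_tested, cond_6, has_dependent, exempt_fee, cond_5.
Round 2: rule 3 [income_below_cap, has_dependent, has_valid_id => eligible_subsidy]; rule 5 [means_tested, identity_verified => household_head]. Adds eligible_subsidy, household_head.
Round 3: rule 8 [eligible_subsidy, means_tested => cond_1]; rule 10 [eligible_subsidy, exempt_fee, address_verified => over_18]. Adds cond_1, over_18.
Round 4: rule 7 [over_18 => cond_4]; rule 12 [over_18, address_verified, enrolled_program => eligible_tier1]. Adds cond_4, eligible_tier1.
Round 5: rule 13 [eligible_tier1, household_head => priority_flag]. Adds priority_flag.
priority_flag first appears in round 5.

5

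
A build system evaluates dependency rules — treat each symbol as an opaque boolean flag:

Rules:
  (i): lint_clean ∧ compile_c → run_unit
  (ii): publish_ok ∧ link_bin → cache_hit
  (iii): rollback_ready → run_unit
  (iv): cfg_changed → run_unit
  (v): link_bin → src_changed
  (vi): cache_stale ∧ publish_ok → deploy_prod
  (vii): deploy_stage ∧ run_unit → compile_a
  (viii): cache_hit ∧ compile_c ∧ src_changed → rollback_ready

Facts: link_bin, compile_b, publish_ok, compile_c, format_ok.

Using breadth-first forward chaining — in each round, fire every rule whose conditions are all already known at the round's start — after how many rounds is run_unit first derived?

Round 1 fires (ii), (v), giving cache_hit, src_changed.
Round 2 fires (viii), giving rollback_ready.
Round 3 fires (iii), giving run_unit.
run_unit first appears in round 3.

3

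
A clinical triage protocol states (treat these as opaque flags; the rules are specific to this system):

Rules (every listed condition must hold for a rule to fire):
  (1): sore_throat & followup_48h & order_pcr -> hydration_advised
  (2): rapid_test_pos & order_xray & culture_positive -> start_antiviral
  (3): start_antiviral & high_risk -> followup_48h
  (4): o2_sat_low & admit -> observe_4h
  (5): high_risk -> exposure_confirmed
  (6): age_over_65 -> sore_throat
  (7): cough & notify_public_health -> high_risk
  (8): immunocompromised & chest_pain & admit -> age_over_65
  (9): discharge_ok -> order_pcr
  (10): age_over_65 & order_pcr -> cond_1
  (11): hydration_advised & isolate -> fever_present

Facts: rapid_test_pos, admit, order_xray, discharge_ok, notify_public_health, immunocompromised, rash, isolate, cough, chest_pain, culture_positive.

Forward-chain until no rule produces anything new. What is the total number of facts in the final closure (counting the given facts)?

Round 1 — (2), (7), (8), (9), derive start_antiviral, high_risk, age_over_65, order_pcr.
Round 2 — (3), (5), (6), (10), derive followup_48h, exposure_confirmed, sore_throat, cond_1.
Round 3 — (1), derive hydration_advised.
Round 4 — (11), derive fever_present.
Closure: {admit, age_over_65, chest_pain, cond_1, cough, culture_positive, discharge_ok, exposure_confirmed, fever_present, followup_48h, high_risk, hydration_advised, immunocompromised, isolate, notify_public_health, order_pcr, order_xray, rapid_test_pos, rash, sore_throat, start_antiviral} — 21 facts.

21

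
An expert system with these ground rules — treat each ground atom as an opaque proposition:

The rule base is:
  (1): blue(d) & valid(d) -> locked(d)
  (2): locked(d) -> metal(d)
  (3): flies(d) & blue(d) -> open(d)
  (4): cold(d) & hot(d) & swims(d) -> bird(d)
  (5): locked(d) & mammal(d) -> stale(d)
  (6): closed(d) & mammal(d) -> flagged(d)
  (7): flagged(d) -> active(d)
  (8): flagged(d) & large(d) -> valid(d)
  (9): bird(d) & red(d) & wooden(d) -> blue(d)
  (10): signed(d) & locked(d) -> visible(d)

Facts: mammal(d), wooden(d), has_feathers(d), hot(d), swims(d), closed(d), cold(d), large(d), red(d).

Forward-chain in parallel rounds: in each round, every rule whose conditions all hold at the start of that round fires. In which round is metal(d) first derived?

4

Round 1: (4) [cold(d) & hot(d) & swims(d) -> bird(d)]; (6) [closed(d) & mammal(d) -> flagged(d)]. Adds bird(d), flagged(d).
Round 2: (7) [flagged(d) -> active(d)]; (8) [flagged(d) & large(d) -> valid(d)]; (9) [bird(d) & red(d) & wooden(d) -> blue(d)]. Adds active(d), valid(d), blue(d).
Round 3: (1) [blue(d) & valid(d) -> locked(d)]. Adds locked(d).
Round 4: (2) [locked(d) -> metal(d)]; (5) [locked(d) & mammal(d) -> stale(d)]. Adds metal(d), stale(d).
metal(d) first appears in round 4.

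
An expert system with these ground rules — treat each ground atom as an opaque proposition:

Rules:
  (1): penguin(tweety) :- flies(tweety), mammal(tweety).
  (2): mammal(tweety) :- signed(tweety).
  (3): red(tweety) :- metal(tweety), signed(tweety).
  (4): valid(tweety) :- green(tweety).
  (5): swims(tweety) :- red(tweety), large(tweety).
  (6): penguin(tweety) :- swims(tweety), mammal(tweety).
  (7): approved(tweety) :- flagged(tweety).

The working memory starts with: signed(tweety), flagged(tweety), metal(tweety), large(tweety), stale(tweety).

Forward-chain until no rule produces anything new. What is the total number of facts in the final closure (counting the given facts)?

10

Round 1 fires (2), (3), (7), giving mammal(tweety), red(tweety), approved(tweety).
Round 2 fires (5), giving swims(tweety).
Round 3 fires (6), giving penguin(tweety).
Closure: {approved(tweety), flagged(tweety), large(tweety), mammal(tweety), metal(tweety), penguin(tweety), red(tweety), signed(tweety), stale(tweety), swims(tweety)} — 10 facts.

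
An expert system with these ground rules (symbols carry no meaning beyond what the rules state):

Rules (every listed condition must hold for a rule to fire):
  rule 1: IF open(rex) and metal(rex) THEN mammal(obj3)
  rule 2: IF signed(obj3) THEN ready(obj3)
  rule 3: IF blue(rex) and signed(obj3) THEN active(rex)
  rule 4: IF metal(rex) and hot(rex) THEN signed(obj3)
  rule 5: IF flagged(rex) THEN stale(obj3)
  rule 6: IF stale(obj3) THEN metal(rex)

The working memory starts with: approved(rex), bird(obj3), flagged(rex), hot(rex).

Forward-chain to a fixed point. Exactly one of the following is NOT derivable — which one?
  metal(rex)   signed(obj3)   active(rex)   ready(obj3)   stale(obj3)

Round 1 — rule 5, derive stale(obj3).
Round 2 — rule 6, derive metal(rex).
Round 3 — rule 4, derive signed(obj3).
Round 4 — rule 2, derive ready(obj3).
Derived: metal(rex) (round 2), signed(obj3) (round 3), ready(obj3) (round 4), stale(obj3) (round 1). active(rex) never appears in any round.

active(rex)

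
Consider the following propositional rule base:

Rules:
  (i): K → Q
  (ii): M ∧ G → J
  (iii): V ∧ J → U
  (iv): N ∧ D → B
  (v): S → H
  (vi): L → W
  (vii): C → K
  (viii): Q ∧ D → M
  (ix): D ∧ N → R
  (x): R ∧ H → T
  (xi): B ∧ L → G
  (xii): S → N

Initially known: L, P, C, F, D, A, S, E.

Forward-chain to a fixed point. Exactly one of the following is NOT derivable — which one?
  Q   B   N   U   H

Round 1 fires (v), (vi), (vii), (xii), giving H, W, K, N.
Round 2 fires (i), (iv), (ix), giving Q, B, R.
Round 3 fires (viii), (x), (xi), giving M, T, G.
Round 4 fires (ii), giving J.
Derived: H (round 1), N (round 1), Q (round 2), B (round 2). U never appears in any round.

U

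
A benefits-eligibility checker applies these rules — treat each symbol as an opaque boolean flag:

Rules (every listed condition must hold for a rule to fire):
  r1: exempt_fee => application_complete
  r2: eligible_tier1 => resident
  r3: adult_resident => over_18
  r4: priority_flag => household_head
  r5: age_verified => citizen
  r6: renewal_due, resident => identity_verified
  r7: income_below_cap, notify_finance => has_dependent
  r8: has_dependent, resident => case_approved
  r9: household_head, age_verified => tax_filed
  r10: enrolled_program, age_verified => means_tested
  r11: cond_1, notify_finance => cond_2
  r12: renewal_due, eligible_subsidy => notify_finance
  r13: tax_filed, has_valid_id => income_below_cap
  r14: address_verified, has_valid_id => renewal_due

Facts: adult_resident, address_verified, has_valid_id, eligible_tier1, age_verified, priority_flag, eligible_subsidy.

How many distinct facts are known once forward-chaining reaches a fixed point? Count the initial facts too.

18

Round 1 fires r2, r3, r4, r5, r14, giving resident, over_18, household_head, citizen, renewal_due.
Round 2 fires r6, r9, r12, giving identity_verified, tax_filed, notify_finance.
Round 3 fires r13, giving income_below_cap.
Round 4 fires r7, giving has_dependent.
Round 5 fires r8, giving case_approved.
Closure: {address_verified, adult_resident, age_verified, case_approved, citizen, eligible_subsidy, eligible_tier1, has_dependent, has_valid_id, household_head, identity_verified, income_below_cap, notify_finance, over_18, priority_flag, renewal_due, resident, tax_filed} — 18 facts.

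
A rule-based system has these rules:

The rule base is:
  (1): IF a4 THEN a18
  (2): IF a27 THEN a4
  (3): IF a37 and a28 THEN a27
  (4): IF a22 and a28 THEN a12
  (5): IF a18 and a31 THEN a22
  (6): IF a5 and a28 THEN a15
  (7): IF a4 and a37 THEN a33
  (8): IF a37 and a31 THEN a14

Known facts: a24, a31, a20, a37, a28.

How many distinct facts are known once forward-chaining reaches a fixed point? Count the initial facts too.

12

Round 1: (3) [IF a37 and a28 THEN a27]; (8) [IF a37 and a31 THEN a14]. Adds a27, a14.
Round 2: (2) [IF a27 THEN a4]. Adds a4.
Round 3: (1) [IF a4 THEN a18]; (7) [IF a4 and a37 THEN a33]. Adds a18, a33.
Round 4: (5) [IF a18 and a31 THEN a22]. Adds a22.
Round 5: (4) [IF a22 and a28 THEN a12]. Adds a12.
Closure: {a12, a14, a18, a20, a22, a24, a27, a28, a31, a33, a37, a4} — 12 facts.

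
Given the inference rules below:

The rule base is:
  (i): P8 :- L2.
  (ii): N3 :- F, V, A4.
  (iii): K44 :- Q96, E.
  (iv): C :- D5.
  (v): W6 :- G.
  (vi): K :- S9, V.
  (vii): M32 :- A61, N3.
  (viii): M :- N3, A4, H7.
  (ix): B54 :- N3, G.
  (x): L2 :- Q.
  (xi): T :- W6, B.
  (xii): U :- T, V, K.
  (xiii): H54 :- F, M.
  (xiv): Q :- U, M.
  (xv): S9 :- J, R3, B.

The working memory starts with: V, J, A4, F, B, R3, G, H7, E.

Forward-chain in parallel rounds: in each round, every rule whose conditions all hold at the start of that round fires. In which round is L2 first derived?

5

Round 1: (ii) [N3 :- F, V, A4.]; (v) [W6 :- G.]; (xv) [S9 :- J, R3, B.]. Adds N3, W6, S9.
Round 2: (vi) [K :- S9, V.]; (viii) [M :- N3, A4, H7.]; (ix) [B54 :- N3, G.]; (xi) [T :- W6, B.]. Adds K, M, B54, T.
Round 3: (xii) [U :- T, V, K.]; (xiii) [H54 :- F, M.]. Adds U, H54.
Round 4: (xiv) [Q :- U, M.]. Adds Q.
Round 5: (x) [L2 :- Q.]. Adds L2.
L2 first appears in round 5.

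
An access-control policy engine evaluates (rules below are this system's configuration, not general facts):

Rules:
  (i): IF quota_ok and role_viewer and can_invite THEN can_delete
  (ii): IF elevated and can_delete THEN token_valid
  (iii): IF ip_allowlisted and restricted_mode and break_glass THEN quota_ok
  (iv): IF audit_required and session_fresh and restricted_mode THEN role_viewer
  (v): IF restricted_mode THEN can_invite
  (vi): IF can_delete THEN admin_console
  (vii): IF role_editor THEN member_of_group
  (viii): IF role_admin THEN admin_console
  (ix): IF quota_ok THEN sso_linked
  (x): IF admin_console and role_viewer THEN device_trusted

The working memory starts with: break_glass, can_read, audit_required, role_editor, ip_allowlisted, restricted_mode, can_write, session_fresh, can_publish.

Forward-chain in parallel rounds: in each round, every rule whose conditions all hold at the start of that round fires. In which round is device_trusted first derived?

4

Round 1: (iii) [IF ip_allowlisted and restricted_mode and break_glass THEN quota_ok]; (iv) [IF audit_required and session_fresh and restricted_mode THEN role_viewer]; (v) [IF restricted_mode THEN can_invite]; (vii) [IF role_editor THEN member_of_group]. Adds quota_ok, role_viewer, can_invite, member_of_group.
Round 2: (i) [IF quota_ok and role_viewer and can_invite THEN can_delete]; (ix) [IF quota_ok THEN sso_linked]. Adds can_delete, sso_linked.
Round 3: (vi) [IF can_delete THEN admin_console]. Adds admin_console.
Round 4: (x) [IF admin_console and role_viewer THEN device_trusted]. Adds device_trusted.
device_trusted first appears in round 4.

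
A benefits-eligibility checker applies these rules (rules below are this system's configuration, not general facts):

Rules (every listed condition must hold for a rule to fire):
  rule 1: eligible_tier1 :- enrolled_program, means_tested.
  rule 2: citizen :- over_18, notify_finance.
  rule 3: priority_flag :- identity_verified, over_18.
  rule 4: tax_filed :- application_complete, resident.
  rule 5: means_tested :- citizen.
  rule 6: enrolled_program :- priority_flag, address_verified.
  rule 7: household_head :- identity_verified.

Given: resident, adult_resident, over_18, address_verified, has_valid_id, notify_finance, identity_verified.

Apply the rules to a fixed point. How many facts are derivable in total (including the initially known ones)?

13

Round 1 fires rule 2, rule 3, rule 7, giving citizen, priority_flag, household_head.
Round 2 fires rule 5, rule 6, giving means_tested, enrolled_program.
Round 3 fires rule 1, giving eligible_tier1.
Closure: {address_verified, adult_resident, citizen, eligible_tier1, enrolled_program, has_valid_id, household_head, identity_verified, means_tested, notify_finance, over_18, priority_flag, resident} — 13 facts.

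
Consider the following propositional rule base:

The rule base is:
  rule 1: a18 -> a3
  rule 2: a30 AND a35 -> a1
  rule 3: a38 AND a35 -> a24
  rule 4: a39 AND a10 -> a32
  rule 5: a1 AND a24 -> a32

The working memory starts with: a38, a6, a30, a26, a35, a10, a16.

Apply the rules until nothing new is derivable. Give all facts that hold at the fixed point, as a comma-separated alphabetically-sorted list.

a1, a10, a16, a24, a26, a30, a32, a35, a38, a6

Round 1 fires rule 2, rule 3, giving a1, a24.
Round 2 fires rule 5, giving a32.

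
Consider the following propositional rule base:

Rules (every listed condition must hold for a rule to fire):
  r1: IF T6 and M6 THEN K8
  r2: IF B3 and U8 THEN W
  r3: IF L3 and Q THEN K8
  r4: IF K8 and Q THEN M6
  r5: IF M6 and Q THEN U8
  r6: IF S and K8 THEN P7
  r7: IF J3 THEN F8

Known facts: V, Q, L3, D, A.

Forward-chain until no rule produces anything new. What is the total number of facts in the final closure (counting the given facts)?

Round 1 fires r3, giving K8.
Round 2 fires r4, giving M6.
Round 3 fires r5, giving U8.
Closure: {A, D, K8, L3, M6, Q, U8, V} — 8 facts.

8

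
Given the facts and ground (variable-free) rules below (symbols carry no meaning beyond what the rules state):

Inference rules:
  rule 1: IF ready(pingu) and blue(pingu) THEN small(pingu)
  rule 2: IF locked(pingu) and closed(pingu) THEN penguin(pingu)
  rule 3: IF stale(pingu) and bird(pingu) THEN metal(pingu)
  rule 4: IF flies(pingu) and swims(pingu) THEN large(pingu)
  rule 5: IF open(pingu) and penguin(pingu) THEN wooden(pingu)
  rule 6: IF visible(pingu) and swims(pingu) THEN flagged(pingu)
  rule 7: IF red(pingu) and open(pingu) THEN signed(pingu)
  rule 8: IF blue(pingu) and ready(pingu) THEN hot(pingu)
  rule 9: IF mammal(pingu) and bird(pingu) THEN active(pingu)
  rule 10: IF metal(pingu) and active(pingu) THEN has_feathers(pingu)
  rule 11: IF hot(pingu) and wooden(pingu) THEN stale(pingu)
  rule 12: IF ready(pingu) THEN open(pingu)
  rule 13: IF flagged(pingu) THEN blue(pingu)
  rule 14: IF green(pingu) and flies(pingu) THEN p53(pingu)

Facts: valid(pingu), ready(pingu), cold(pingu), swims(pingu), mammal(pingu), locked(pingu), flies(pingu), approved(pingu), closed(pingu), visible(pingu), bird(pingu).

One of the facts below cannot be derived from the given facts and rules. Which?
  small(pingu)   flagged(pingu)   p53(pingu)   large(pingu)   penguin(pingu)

Round 1 — rule 2, rule 4, rule 6, rule 9, rule 12, derive penguin(pingu), large(pingu), flagged(pingu), active(pingu), open(pingu).
Round 2 — rule 5, rule 13, derive wooden(pingu), blue(pingu).
Round 3 — rule 1, rule 8, derive small(pingu), hot(pingu).
Round 4 — rule 11, derive stale(pingu).
Round 5 — rule 3, derive metal(pingu).
Round 6 — rule 10, derive has_feathers(pingu).
Derived: large(pingu) (round 1), small(pingu) (round 3), flagged(pingu) (round 1), penguin(pingu) (round 1). p53(pingu) never appears in any round.

p53(pingu)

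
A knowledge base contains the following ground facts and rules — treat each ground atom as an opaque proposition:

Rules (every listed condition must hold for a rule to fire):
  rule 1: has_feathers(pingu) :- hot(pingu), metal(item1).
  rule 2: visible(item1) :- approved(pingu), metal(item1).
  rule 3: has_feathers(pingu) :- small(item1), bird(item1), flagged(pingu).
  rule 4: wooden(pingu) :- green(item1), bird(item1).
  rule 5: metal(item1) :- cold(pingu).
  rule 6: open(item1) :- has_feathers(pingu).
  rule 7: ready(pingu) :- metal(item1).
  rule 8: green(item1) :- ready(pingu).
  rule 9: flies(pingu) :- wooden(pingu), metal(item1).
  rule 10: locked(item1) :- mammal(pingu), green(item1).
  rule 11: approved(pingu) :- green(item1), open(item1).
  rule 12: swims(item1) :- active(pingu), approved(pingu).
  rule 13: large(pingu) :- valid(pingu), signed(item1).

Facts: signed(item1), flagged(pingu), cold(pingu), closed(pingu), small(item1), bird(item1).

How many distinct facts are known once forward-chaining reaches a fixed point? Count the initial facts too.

15

Round 1: rule 3 [has_feathers(pingu) :- small(item1), bird(item1), flagged(pingu).]; rule 5 [metal(item1) :- cold(pingu).]. New: has_feathers(pingu), metal(item1).
Round 2: rule 6 [open(item1) :- has_feathers(pingu).]; rule 7 [ready(pingu) :- metal(item1).]. New: open(item1), ready(pingu).
Round 3: rule 8 [green(item1) :- ready(pingu).]. New: green(item1).
Round 4: rule 4 [wooden(pingu) :- green(item1), bird(item1).]; rule 11 [approved(pingu) :- green(item1), open(item1).]. New: wooden(pingu), approved(pingu).
Round 5: rule 2 [visible(item1) :- approved(pingu), metal(item1).]; rule 9 [flies(pingu) :- wooden(pingu), metal(item1).]. New: visible(item1), flies(pingu).
Closure: {approved(pingu), bird(item1), closed(pingu), cold(pingu), flagged(pingu), flies(pingu), green(item1), has_feathers(pingu), metal(item1), open(item1), ready(pingu), signed(item1), small(item1), visible(item1), wooden(pingu)} — 15 facts.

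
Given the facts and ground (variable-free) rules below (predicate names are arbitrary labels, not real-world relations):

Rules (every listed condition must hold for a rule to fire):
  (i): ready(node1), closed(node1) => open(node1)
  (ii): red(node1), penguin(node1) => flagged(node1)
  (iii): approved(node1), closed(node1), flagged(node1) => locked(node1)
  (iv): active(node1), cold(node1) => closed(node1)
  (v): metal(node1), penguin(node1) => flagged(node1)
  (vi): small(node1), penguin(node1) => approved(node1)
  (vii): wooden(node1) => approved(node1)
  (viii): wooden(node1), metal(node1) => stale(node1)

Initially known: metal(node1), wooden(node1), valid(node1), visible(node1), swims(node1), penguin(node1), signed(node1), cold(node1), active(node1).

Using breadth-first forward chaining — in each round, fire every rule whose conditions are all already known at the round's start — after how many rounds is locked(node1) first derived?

Round 1: (iv) [active(node1), cold(node1) => closed(node1)]; (v) [metal(node1), penguin(node1) => flagged(node1)]; (vii) [wooden(node1) => approved(node1)]; (viii) [wooden(node1), metal(node1) => stale(node1)]. New: closed(node1), flagged(node1), approved(node1), stale(node1).
Round 2: (iii) [approved(node1), closed(node1), flagged(node1) => locked(node1)]. New: locked(node1).
locked(node1) first appears in round 2.

2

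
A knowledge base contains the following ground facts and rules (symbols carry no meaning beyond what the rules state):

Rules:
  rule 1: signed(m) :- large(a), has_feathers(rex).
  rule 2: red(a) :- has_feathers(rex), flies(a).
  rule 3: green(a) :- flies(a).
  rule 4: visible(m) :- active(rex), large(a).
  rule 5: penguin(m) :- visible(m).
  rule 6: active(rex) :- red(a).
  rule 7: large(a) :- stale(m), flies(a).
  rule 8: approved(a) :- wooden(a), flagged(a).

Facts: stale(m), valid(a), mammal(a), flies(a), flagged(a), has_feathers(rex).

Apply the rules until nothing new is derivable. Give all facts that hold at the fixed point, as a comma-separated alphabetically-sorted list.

[1] rule 2 [red(a) :- has_feathers(rex), flies(a).]; rule 3 [green(a) :- flies(a).]; rule 7 [large(a) :- stale(m), flies(a).]. ⇒ new: red(a), green(a), large(a).
[2] rule 1 [signed(m) :- large(a), has_feathers(rex).]; rule 6 [active(rex) :- red(a).]. ⇒ new: signed(m), active(rex).
[3] rule 4 [visible(m) :- active(rex), large(a).]. ⇒ new: visible(m).
[4] rule 5 [penguin(m) :- visible(m).]. ⇒ new: penguin(m).

active(rex), flagged(a), flies(a), green(a), has_feathers(rex), large(a), mammal(a), penguin(m), red(a), signed(m), stale(m), valid(a), visible(m)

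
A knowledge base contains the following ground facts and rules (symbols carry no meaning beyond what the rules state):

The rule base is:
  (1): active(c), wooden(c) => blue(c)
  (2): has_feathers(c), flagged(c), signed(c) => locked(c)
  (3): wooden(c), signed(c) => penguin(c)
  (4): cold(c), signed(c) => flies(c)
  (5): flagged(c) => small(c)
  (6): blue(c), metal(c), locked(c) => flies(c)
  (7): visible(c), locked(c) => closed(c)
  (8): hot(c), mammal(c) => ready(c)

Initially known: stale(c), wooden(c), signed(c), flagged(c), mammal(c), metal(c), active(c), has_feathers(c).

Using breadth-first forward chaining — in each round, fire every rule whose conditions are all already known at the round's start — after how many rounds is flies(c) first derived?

Round 1 — (1), (2), (3), (5), derive blue(c), locked(c), penguin(c), small(c).
Round 2 — (6), derive flies(c).
flies(c) first appears in round 2.

2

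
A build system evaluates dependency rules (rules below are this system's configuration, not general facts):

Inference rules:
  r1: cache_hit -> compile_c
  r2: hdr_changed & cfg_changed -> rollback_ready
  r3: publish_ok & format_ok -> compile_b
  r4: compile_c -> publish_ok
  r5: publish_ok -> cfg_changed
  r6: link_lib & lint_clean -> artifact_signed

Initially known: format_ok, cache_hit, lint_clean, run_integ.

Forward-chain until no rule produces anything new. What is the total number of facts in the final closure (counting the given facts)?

8

Round 1 — r1, derive compile_c.
Round 2 — r4, derive publish_ok.
Round 3 — r3, r5, derive compile_b, cfg_changed.
Closure: {cache_hit, cfg_changed, compile_b, compile_c, format_ok, lint_clean, publish_ok, run_integ} — 8 facts.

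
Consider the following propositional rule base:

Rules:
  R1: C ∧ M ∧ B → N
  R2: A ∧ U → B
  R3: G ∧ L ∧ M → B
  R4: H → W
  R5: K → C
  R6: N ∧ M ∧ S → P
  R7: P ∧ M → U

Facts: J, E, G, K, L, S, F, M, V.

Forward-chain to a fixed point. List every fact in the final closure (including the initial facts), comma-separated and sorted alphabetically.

Round 1 fires R3, R5, giving B, C.
Round 2 fires R1, giving N.
Round 3 fires R6, giving P.
Round 4 fires R7, giving U.

B, C, E, F, G, J, K, L, M, N, P, S, U, V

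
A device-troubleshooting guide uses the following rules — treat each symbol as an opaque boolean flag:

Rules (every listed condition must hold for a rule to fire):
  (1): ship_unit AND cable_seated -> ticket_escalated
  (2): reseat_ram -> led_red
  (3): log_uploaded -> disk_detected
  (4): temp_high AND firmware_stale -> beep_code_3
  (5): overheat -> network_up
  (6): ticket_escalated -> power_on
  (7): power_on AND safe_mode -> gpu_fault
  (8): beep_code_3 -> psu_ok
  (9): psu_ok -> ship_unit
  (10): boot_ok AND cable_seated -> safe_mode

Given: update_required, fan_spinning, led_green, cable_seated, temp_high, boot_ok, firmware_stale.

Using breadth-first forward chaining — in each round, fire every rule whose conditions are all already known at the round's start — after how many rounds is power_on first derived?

5

Round 1 fires (4), (10), giving beep_code_3, safe_mode.
Round 2 fires (8), giving psu_ok.
Round 3 fires (9), giving ship_unit.
Round 4 fires (1), giving ticket_escalated.
Round 5 fires (6), giving power_on.
power_on first appears in round 5.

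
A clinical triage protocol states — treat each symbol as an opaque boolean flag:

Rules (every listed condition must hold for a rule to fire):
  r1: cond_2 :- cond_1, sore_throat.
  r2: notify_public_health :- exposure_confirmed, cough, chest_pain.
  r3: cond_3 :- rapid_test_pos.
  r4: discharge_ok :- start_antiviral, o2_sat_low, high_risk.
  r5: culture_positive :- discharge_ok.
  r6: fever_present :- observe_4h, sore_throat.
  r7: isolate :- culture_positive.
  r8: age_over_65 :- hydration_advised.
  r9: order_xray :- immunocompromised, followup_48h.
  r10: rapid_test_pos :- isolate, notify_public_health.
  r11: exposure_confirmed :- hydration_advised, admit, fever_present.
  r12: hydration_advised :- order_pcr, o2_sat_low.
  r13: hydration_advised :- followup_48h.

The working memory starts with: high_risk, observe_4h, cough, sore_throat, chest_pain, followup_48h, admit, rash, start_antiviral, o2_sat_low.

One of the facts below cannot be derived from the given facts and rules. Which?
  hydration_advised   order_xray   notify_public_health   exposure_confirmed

Round 1: r4 [discharge_ok :- start_antiviral, o2_sat_low, high_risk.]; r6 [fever_present :- observe_4h, sore_throat.]; r13 [hydration_advised :- followup_48h.]. Adds discharge_ok, fever_present, hydration_advised.
Round 2: r5 [culture_positive :- discharge_ok.]; r8 [age_over_65 :- hydration_advised.]; r11 [exposure_confirmed :- hydration_advised, admit, fever_present.]. Adds culture_positive, age_over_65, exposure_confirmed.
Round 3: r2 [notify_public_health :- exposure_confirmed, cough, chest_pain.]; r7 [isolate :- culture_positive.]. Adds notify_public_health, isolate.
Round 4: r10 [rapid_test_pos :- isolate, notify_public_health.]. Adds rapid_test_pos.
Round 5: r3 [cond_3 :- rapid_test_pos.]. Adds cond_3.
Derived: hydration_advised (round 1), notify_public_health (round 3), exposure_confirmed (round 2). order_xray never appears in any round.

order_xray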